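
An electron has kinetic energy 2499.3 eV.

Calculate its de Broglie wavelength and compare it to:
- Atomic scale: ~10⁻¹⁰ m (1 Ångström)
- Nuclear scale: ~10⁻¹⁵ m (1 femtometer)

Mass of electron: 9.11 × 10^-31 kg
λ = 2.45 × 10^-11 m, which is between nuclear and atomic scales.

Using λ = h/√(2mKE):

KE = 2499.3 eV = 4.004 × 10^-16 J

λ = h/√(2mKE)
λ = (6.626 × 10^-34 J·s) / √(2 × 9.11 × 10^-31 kg × 4.004 × 10^-16 J)
λ = 2.45 × 10^-11 m

Comparison:
- Atomic scale (10⁻¹⁰ m): λ is 0.25× this size
- Nuclear scale (10⁻¹⁵ m): λ is 2.5e+04× this size

The wavelength is between nuclear and atomic scales.

This wavelength is appropriate for probing atomic structure but too large for nuclear physics experiments.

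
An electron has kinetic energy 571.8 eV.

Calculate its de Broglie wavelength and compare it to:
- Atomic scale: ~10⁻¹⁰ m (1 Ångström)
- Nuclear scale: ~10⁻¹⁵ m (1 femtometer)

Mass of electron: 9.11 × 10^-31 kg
λ = 5.13 × 10^-11 m, which is between nuclear and atomic scales.

Using λ = h/√(2mKE):

KE = 571.8 eV = 9.161 × 10^-17 J

λ = h/√(2mKE)
λ = (6.626 × 10^-34 J·s) / √(2 × 9.11 × 10^-31 kg × 9.161 × 10^-17 J)
λ = 5.13 × 10^-11 m

Comparison:
- Atomic scale (10⁻¹⁰ m): λ is 0.51× this size
- Nuclear scale (10⁻¹⁵ m): λ is 5.1e+04× this size

The wavelength is between nuclear and atomic scales.

This wavelength is appropriate for probing atomic structure but too large for nuclear physics experiments.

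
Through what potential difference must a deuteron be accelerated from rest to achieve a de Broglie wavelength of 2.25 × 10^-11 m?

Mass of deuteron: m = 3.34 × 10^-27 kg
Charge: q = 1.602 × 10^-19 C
8.10 × 10^-1 V

From λ = h/√(2mqV), we solve for V:

λ² = h²/(2mqV)
V = h²/(2mqλ²)
V = (6.626 × 10^-34 J·s)² / (2 × 3.34 × 10^-27 kg × 1.602 × 10^-19 C × (2.25 × 10^-11 m)²)
V = 8.10 × 10^-1 V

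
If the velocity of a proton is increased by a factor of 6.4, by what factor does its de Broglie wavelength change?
The wavelength decreases by a factor of 6.4.

From λ = h/(mv), the wavelength is inversely proportional to velocity:

λ ∝ 1/v

If v → 6.4v, then λ → λ/6.4

When velocity is increased by a factor of 6.4, the wavelength decreases by a factor of 6.4.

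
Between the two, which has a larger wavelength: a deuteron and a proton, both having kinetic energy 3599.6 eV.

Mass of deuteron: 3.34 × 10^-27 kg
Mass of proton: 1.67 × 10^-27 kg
The proton has the longer wavelength.

Using λ = h/√(2mKE):

For deuteron: λ₁ = h/√(2m₁KE) = 3.38 × 10^-13 m
For proton: λ₂ = h/√(2m₂KE) = 4.77 × 10^-13 m

Since λ ∝ 1/√m at constant kinetic energy, the lighter particle has the longer wavelength.

The proton has the longer de Broglie wavelength.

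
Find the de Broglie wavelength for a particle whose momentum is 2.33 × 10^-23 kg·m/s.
2.84 × 10^-11 m

Using the de Broglie relation λ = h/p:

λ = h/p
λ = (6.626 × 10^-34 J·s) / (2.33 × 10^-23 kg·m/s)
λ = 2.84 × 10^-11 m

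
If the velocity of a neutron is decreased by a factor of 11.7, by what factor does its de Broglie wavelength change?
The wavelength increases by a factor of 11.7.

From λ = h/(mv), the wavelength is inversely proportional to velocity:

λ ∝ 1/v

If v → v/11.7, then λ → 11.7λ

When velocity is decreased by a factor of 11.7, the wavelength increases by a factor of 11.7.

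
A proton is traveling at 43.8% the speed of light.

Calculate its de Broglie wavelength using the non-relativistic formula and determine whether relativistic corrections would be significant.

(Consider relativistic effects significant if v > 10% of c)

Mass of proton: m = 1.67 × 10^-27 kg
Yes, relativistic corrections are needed.

Using the non-relativistic de Broglie formula λ = h/(mv):

v = 43.8% × c = 1.313 × 10^8 m/s

λ = h/(mv)
λ = (6.626 × 10^-34 J·s) / (1.67 × 10^-27 kg × 1.313 × 10^8 m/s)
λ = 3.02 × 10^-15 m

Since v = 43.8% of c > 10% of c, relativistic corrections ARE significant and the actual wavelength would differ from this non-relativistic estimate.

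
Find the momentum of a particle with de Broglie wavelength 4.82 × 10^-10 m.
1.37 × 10^-24 kg·m/s

From the de Broglie relation λ = h/p, we solve for p:

p = h/λ
p = (6.626 × 10^-34 J·s) / (4.82 × 10^-10 m)
p = 1.37 × 10^-24 kg·m/s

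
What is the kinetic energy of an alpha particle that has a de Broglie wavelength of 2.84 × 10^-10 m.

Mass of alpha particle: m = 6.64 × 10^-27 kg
4.10 × 10^-22 J (or 2.56 × 10^-3 eV)

From λ = h/√(2mKE), we solve for KE:

λ² = h²/(2mKE)
KE = h²/(2mλ²)
KE = (6.626 × 10^-34 J·s)² / (2 × 6.64 × 10^-27 kg × (2.84 × 10^-10 m)²)
KE = 4.10 × 10^-22 J
KE = 2.56 × 10^-3 eV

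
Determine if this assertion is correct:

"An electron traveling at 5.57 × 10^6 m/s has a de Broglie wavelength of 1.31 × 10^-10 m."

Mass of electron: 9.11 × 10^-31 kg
True

The claim is correct.

Using λ = h/(mv):
λ = (6.626 × 10^-34 J·s) / (9.11 × 10^-31 kg × 5.57 × 10^6 m/s)
λ = 1.31 × 10^-10 m

This matches the claimed value.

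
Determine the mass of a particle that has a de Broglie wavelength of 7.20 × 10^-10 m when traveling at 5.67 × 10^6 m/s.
1.62 × 10^-31 kg

From the de Broglie relation λ = h/(mv), we solve for m:

m = h/(λv)
m = (6.626 × 10^-34 J·s) / (7.20 × 10^-10 m × 5.67 × 10^6 m/s)
m = 1.62 × 10^-31 kg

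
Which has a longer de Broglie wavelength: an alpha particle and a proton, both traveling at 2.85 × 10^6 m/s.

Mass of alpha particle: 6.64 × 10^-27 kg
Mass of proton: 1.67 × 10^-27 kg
The proton has the longer wavelength.

Using λ = h/(mv), since both particles have the same velocity, the wavelength depends only on mass.

For alpha particle: λ₁ = h/(m₁v) = 3.50 × 10^-14 m
For proton: λ₂ = h/(m₂v) = 1.39 × 10^-13 m

Since λ ∝ 1/m at constant velocity, the lighter particle has the longer wavelength.

The proton has the longer de Broglie wavelength.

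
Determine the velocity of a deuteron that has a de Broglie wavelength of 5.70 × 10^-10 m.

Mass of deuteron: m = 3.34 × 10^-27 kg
3.48 × 10^2 m/s

From the de Broglie relation λ = h/(mv), we solve for v:

v = h/(mλ)
v = (6.626 × 10^-34 J·s) / (3.34 × 10^-27 kg × 5.70 × 10^-10 m)
v = 3.48 × 10^2 m/s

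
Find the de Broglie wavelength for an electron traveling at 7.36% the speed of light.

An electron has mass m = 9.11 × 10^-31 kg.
3.30 × 10^-11 m

Using the de Broglie relation λ = h/(mv):

v = 7.36% × c = 2.206 × 10^7 m/s

λ = h/(mv)
λ = (6.626 × 10^-34 J·s) / (9.11 × 10^-31 kg × 2.206 × 10^7 m/s)
λ = 3.30 × 10^-11 m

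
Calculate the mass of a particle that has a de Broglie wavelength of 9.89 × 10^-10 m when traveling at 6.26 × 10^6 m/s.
1.07 × 10^-31 kg

From the de Broglie relation λ = h/(mv), we solve for m:

m = h/(λv)
m = (6.626 × 10^-34 J·s) / (9.89 × 10^-10 m × 6.26 × 10^6 m/s)
m = 1.07 × 10^-31 kg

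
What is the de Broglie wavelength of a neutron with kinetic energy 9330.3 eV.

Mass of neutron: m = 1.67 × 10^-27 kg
2.97 × 10^-13 m

Using λ = h/√(2mKE):

First convert KE to Joules: KE = 9330.3 eV = 1.495 × 10^-15 J

λ = h/√(2mKE)
λ = (6.626 × 10^-34 J·s) / √(2 × 1.67 × 10^-27 kg × 1.495 × 10^-15 J)
λ = 2.97 × 10^-13 m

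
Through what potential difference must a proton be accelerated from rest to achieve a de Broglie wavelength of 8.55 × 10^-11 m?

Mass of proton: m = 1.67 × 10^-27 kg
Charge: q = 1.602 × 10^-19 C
1.12 × 10^-1 V

From λ = h/√(2mqV), we solve for V:

λ² = h²/(2mqV)
V = h²/(2mqλ²)
V = (6.626 × 10^-34 J·s)² / (2 × 1.67 × 10^-27 kg × 1.602 × 10^-19 C × (8.55 × 10^-11 m)²)
V = 1.12 × 10^-1 V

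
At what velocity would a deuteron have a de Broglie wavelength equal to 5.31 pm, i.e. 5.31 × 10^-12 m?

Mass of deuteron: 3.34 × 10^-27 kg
3.74 × 10^4 m/s

From λ = h/(mv), solve for v:

v = h/(mλ)
v = (6.626 × 10^-34 J·s) / (3.34 × 10^-27 kg × 5.31 × 10^-12 m)
v = 3.74 × 10^4 m/s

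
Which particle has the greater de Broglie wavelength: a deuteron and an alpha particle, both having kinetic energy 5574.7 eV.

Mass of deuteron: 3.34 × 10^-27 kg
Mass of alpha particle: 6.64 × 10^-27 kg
The deuteron has the longer wavelength.

Using λ = h/√(2mKE):

For deuteron: λ₁ = h/√(2m₁KE) = 2.71 × 10^-13 m
For alpha particle: λ₂ = h/√(2m₂KE) = 1.92 × 10^-13 m

Since λ ∝ 1/√m at constant kinetic energy, the lighter particle has the longer wavelength.

The deuteron has the longer de Broglie wavelength.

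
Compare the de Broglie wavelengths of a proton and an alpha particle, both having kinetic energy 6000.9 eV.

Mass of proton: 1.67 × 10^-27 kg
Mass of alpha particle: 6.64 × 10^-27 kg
The proton has the longer wavelength.

Using λ = h/√(2mKE):

For proton: λ₁ = h/√(2m₁KE) = 3.70 × 10^-13 m
For alpha particle: λ₂ = h/√(2m₂KE) = 1.85 × 10^-13 m

Since λ ∝ 1/√m at constant kinetic energy, the lighter particle has the longer wavelength.

The proton has the longer de Broglie wavelength.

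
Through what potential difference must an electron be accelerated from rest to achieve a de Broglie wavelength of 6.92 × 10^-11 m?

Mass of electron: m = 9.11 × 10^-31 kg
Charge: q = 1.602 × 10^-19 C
314 V

From λ = h/√(2mqV), we solve for V:

λ² = h²/(2mqV)
V = h²/(2mqλ²)
V = (6.626 × 10^-34 J·s)² / (2 × 9.11 × 10^-31 kg × 1.602 × 10^-19 C × (6.92 × 10^-11 m)²)
V = 314 V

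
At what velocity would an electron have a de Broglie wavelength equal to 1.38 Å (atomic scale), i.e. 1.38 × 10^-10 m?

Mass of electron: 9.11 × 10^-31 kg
5.27 × 10^6 m/s

From λ = h/(mv), solve for v:

v = h/(mλ)
v = (6.626 × 10^-34 J·s) / (9.11 × 10^-31 kg × 1.38 × 10^-10 m)
v = 5.27 × 10^6 m/s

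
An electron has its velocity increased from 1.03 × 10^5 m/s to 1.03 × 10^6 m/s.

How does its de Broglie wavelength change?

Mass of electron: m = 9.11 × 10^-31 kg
The wavelength decreases by a factor of 10.

Using λ = h/(mv):

Initial wavelength: λ₁ = h/(mv₁) = 7.06 × 10^-9 m
Final wavelength: λ₂ = h/(mv₂) = 7.06 × 10^-10 m

Since λ ∝ 1/v, when velocity increases by a factor of 10, the wavelength decreases by a factor of 10.

λ₂/λ₁ = v₁/v₂ = 1/10

The wavelength decreases by a factor of 10.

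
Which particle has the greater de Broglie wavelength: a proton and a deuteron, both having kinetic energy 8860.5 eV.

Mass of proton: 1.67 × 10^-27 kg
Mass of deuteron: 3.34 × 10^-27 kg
The proton has the longer wavelength.

Using λ = h/√(2mKE):

For proton: λ₁ = h/√(2m₁KE) = 3.04 × 10^-13 m
For deuteron: λ₂ = h/√(2m₂KE) = 2.15 × 10^-13 m

Since λ ∝ 1/√m at constant kinetic energy, the lighter particle has the longer wavelength.

The proton has the longer de Broglie wavelength.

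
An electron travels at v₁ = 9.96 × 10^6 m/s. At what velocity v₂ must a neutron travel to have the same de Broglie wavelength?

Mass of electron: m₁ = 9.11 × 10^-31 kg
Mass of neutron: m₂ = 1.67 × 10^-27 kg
v₂ = 5.43 × 10^3 m/s

For equal de Broglie wavelengths: λ₁ = λ₂

h/(m₁v₁) = h/(m₂v₂)
m₁v₁ = m₂v₂
v₂ = v₁ · (m₁/m₂)

v₂ = 9.96 × 10^6 m/s × (9.11 × 10^-31 kg / 1.67 × 10^-27 kg)
v₂ = 5.43 × 10^3 m/s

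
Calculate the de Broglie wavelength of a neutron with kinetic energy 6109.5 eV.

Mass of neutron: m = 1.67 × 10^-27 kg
3.66 × 10^-13 m

Using λ = h/√(2mKE):

First convert KE to Joules: KE = 6109.5 eV = 9.788 × 10^-16 J

λ = h/√(2mKE)
λ = (6.626 × 10^-34 J·s) / √(2 × 1.67 × 10^-27 kg × 9.788 × 10^-16 J)
λ = 3.66 × 10^-13 m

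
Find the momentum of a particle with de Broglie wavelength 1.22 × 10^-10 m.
5.43 × 10^-24 kg·m/s

From the de Broglie relation λ = h/p, we solve for p:

p = h/λ
p = (6.626 × 10^-34 J·s) / (1.22 × 10^-10 m)
p = 5.43 × 10^-24 kg·m/s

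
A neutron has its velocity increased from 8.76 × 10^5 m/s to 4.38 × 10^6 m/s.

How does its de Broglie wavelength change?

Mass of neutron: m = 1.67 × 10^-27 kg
The wavelength decreases by a factor of 5.

Using λ = h/(mv):

Initial wavelength: λ₁ = h/(mv₁) = 4.53 × 10^-13 m
Final wavelength: λ₂ = h/(mv₂) = 9.06 × 10^-14 m

Since λ ∝ 1/v, when velocity increases by a factor of 5, the wavelength decreases by a factor of 5.

λ₂/λ₁ = v₁/v₂ = 1/5

The wavelength decreases by a factor of 5.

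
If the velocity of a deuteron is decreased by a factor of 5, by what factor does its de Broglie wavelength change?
The wavelength increases by a factor of 5.

From λ = h/(mv), the wavelength is inversely proportional to velocity:

λ ∝ 1/v

If v → v/5, then λ → 5λ

When velocity is decreased by a factor of 5, the wavelength increases by a factor of 5.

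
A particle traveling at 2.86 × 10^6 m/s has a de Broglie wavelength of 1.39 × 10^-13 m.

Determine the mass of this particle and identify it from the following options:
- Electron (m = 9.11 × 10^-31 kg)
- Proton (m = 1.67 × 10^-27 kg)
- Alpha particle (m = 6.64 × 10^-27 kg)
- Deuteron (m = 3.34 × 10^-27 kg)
The particle is a proton.

From λ = h/(mv), solve for mass:

m = h/(λv)
m = (6.626 × 10^-34 J·s) / (1.39 × 10^-13 m × 2.86 × 10^6 m/s)
m = 1.67 × 10^-27 kg

Comparing with the listed masses, this is closest to a proton.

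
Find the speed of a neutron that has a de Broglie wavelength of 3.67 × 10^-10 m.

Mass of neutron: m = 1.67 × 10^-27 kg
1.08 × 10^3 m/s

From the de Broglie relation λ = h/(mv), we solve for v:

v = h/(mλ)
v = (6.626 × 10^-34 J·s) / (1.67 × 10^-27 kg × 3.67 × 10^-10 m)
v = 1.08 × 10^3 m/s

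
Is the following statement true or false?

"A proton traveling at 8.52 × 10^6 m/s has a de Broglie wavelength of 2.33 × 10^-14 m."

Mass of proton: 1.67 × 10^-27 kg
False

The claim is incorrect.

Using λ = h/(mv):
λ = (6.626 × 10^-34 J·s) / (1.67 × 10^-27 kg × 8.52 × 10^6 m/s)
λ = 4.66 × 10^-14 m

The actual wavelength differs from the claimed 2.33 × 10^-14 m.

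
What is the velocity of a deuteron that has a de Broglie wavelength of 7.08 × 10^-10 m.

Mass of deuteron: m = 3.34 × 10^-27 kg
2.80 × 10^2 m/s

From the de Broglie relation λ = h/(mv), we solve for v:

v = h/(mλ)
v = (6.626 × 10^-34 J·s) / (3.34 × 10^-27 kg × 7.08 × 10^-10 m)
v = 2.80 × 10^2 m/s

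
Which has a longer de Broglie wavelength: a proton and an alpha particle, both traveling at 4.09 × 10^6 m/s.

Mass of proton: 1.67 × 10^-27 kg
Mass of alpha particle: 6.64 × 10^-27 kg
The proton has the longer wavelength.

Using λ = h/(mv), since both particles have the same velocity, the wavelength depends only on mass.

For proton: λ₁ = h/(m₁v) = 9.70 × 10^-14 m
For alpha particle: λ₂ = h/(m₂v) = 2.44 × 10^-14 m

Since λ ∝ 1/m at constant velocity, the lighter particle has the longer wavelength.

The proton has the longer de Broglie wavelength.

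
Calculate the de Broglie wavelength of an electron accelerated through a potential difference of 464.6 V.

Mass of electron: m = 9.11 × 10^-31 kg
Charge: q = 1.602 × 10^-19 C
5.69 × 10^-11 m

When a particle is accelerated through voltage V, it gains kinetic energy KE = qV.

The de Broglie wavelength is then λ = h/√(2mqV):

λ = h/√(2mqV)
λ = (6.626 × 10^-34 J·s) / √(2 × 9.11 × 10^-31 kg × 1.602 × 10^-19 C × 464.6 V)
λ = 5.69 × 10^-11 m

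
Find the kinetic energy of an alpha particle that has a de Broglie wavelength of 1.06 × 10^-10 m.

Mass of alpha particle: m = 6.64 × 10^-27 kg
2.94 × 10^-21 J (or 0.0184 eV)

From λ = h/√(2mKE), we solve for KE:

λ² = h²/(2mKE)
KE = h²/(2mλ²)
KE = (6.626 × 10^-34 J·s)² / (2 × 6.64 × 10^-27 kg × (1.06 × 10^-10 m)²)
KE = 2.94 × 10^-21 J
KE = 0.0184 eV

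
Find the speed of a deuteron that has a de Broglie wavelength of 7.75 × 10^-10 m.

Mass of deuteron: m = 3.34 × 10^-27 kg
2.56 × 10^2 m/s

From the de Broglie relation λ = h/(mv), we solve for v:

v = h/(mλ)
v = (6.626 × 10^-34 J·s) / (3.34 × 10^-27 kg × 7.75 × 10^-10 m)
v = 2.56 × 10^2 m/s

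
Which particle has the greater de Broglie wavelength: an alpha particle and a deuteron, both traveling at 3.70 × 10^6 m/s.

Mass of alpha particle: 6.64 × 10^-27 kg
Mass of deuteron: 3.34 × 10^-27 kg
The deuteron has the longer wavelength.

Using λ = h/(mv), since both particles have the same velocity, the wavelength depends only on mass.

For alpha particle: λ₁ = h/(m₁v) = 2.70 × 10^-14 m
For deuteron: λ₂ = h/(m₂v) = 5.36 × 10^-14 m

Since λ ∝ 1/m at constant velocity, the lighter particle has the longer wavelength.

The deuteron has the longer de Broglie wavelength.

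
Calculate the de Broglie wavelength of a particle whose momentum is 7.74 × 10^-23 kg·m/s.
8.56 × 10^-12 m

Using the de Broglie relation λ = h/p:

λ = h/p
λ = (6.626 × 10^-34 J·s) / (7.74 × 10^-23 kg·m/s)
λ = 8.56 × 10^-12 m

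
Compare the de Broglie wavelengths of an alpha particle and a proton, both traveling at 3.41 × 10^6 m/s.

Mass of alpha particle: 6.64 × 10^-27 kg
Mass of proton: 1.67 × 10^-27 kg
The proton has the longer wavelength.

Using λ = h/(mv), since both particles have the same velocity, the wavelength depends only on mass.

For alpha particle: λ₁ = h/(m₁v) = 2.93 × 10^-14 m
For proton: λ₂ = h/(m₂v) = 1.16 × 10^-13 m

Since λ ∝ 1/m at constant velocity, the lighter particle has the longer wavelength.

The proton has the longer de Broglie wavelength.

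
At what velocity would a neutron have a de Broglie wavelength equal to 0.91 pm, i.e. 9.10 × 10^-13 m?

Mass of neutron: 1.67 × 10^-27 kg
4.36 × 10^5 m/s

From λ = h/(mv), solve for v:

v = h/(mλ)
v = (6.626 × 10^-34 J·s) / (1.67 × 10^-27 kg × 9.10 × 10^-13 m)
v = 4.36 × 10^5 m/s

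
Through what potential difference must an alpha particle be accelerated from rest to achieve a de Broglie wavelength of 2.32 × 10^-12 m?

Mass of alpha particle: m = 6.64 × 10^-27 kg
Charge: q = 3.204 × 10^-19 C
19.2 V

From λ = h/√(2mqV), we solve for V:

λ² = h²/(2mqV)
V = h²/(2mqλ²)
V = (6.626 × 10^-34 J·s)² / (2 × 6.64 × 10^-27 kg × 3.204 × 10^-19 C × (2.32 × 10^-12 m)²)
V = 19.2 V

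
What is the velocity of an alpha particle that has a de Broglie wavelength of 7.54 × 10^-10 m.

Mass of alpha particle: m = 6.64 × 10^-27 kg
1.32 × 10^2 m/s

From the de Broglie relation λ = h/(mv), we solve for v:

v = h/(mλ)
v = (6.626 × 10^-34 J·s) / (6.64 × 10^-27 kg × 7.54 × 10^-10 m)
v = 1.32 × 10^2 m/s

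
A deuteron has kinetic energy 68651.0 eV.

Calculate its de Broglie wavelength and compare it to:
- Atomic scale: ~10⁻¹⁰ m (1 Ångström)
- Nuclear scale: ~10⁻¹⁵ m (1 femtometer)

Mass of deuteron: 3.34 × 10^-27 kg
λ = 7.73 × 10^-14 m, which is between nuclear and atomic scales.

Using λ = h/√(2mKE):

KE = 68651.0 eV = 1.100 × 10^-14 J

λ = h/√(2mKE)
λ = (6.626 × 10^-34 J·s) / √(2 × 3.34 × 10^-27 kg × 1.100 × 10^-14 J)
λ = 7.73 × 10^-14 m

Comparison:
- Atomic scale (10⁻¹⁰ m): λ is 0.00077× this size
- Nuclear scale (10⁻¹⁵ m): λ is 77× this size

The wavelength is between nuclear and atomic scales.

This wavelength is appropriate for probing atomic structure but too large for nuclear physics experiments.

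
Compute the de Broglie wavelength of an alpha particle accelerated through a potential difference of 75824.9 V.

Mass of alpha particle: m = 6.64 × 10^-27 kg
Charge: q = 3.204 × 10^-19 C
3.69 × 10^-14 m

When a particle is accelerated through voltage V, it gains kinetic energy KE = qV.

The de Broglie wavelength is then λ = h/√(2mqV):

λ = h/√(2mqV)
λ = (6.626 × 10^-34 J·s) / √(2 × 6.64 × 10^-27 kg × 3.204 × 10^-19 C × 75824.9 V)
λ = 3.69 × 10^-14 m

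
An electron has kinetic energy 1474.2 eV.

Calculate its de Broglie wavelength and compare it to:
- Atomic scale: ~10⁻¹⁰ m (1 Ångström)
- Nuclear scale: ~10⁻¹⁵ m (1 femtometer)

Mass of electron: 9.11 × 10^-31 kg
λ = 3.19 × 10^-11 m, which is between nuclear and atomic scales.

Using λ = h/√(2mKE):

KE = 1474.2 eV = 2.362 × 10^-16 J

λ = h/√(2mKE)
λ = (6.626 × 10^-34 J·s) / √(2 × 9.11 × 10^-31 kg × 2.362 × 10^-16 J)
λ = 3.19 × 10^-11 m

Comparison:
- Atomic scale (10⁻¹⁰ m): λ is 0.32× this size
- Nuclear scale (10⁻¹⁵ m): λ is 3.2e+04× this size

The wavelength is between nuclear and atomic scales.

This wavelength is appropriate for probing atomic structure but too large for nuclear physics experiments.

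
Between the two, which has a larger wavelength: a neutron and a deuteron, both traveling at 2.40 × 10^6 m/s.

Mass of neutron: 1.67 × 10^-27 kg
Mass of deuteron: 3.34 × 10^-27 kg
The neutron has the longer wavelength.

Using λ = h/(mv), since both particles have the same velocity, the wavelength depends only on mass.

For neutron: λ₁ = h/(m₁v) = 1.65 × 10^-13 m
For deuteron: λ₂ = h/(m₂v) = 8.27 × 10^-14 m

Since λ ∝ 1/m at constant velocity, the lighter particle has the longer wavelength.

The neutron has the longer de Broglie wavelength.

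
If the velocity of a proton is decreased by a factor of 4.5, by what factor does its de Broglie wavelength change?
The wavelength increases by a factor of 4.5.

From λ = h/(mv), the wavelength is inversely proportional to velocity:

λ ∝ 1/v

If v → v/4.5, then λ → 4.5λ

When velocity is decreased by a factor of 4.5, the wavelength increases by a factor of 4.5.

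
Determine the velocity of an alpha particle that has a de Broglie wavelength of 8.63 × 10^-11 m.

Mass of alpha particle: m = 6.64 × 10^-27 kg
1.16 × 10^3 m/s

From the de Broglie relation λ = h/(mv), we solve for v:

v = h/(mλ)
v = (6.626 × 10^-34 J·s) / (6.64 × 10^-27 kg × 8.63 × 10^-11 m)
v = 1.16 × 10^3 m/s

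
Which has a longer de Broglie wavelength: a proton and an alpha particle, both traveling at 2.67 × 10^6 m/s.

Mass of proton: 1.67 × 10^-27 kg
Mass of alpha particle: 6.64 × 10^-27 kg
The proton has the longer wavelength.

Using λ = h/(mv), since both particles have the same velocity, the wavelength depends only on mass.

For proton: λ₁ = h/(m₁v) = 1.49 × 10^-13 m
For alpha particle: λ₂ = h/(m₂v) = 3.74 × 10^-14 m

Since λ ∝ 1/m at constant velocity, the lighter particle has the longer wavelength.

The proton has the longer de Broglie wavelength.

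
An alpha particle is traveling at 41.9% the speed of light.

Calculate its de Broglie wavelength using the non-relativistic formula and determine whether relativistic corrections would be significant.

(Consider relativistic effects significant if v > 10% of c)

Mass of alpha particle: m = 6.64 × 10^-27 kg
Yes, relativistic corrections are needed.

Using the non-relativistic de Broglie formula λ = h/(mv):

v = 41.9% × c = 1.256 × 10^8 m/s

λ = h/(mv)
λ = (6.626 × 10^-34 J·s) / (6.64 × 10^-27 kg × 1.256 × 10^8 m/s)
λ = 7.94 × 10^-16 m

Since v = 41.9% of c > 10% of c, relativistic corrections ARE significant and the actual wavelength would differ from this non-relativistic estimate.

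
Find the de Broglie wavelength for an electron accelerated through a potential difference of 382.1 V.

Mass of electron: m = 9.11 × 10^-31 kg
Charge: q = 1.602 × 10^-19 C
6.27 × 10^-11 m

When a particle is accelerated through voltage V, it gains kinetic energy KE = qV.

The de Broglie wavelength is then λ = h/√(2mqV):

λ = h/√(2mqV)
λ = (6.626 × 10^-34 J·s) / √(2 × 9.11 × 10^-31 kg × 1.602 × 10^-19 C × 382.1 V)
λ = 6.27 × 10^-11 m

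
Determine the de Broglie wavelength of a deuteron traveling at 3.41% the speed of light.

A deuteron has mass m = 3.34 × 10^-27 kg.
1.94 × 10^-14 m

Using the de Broglie relation λ = h/(mv):

v = 3.41% × c = 1.022 × 10^7 m/s

λ = h/(mv)
λ = (6.626 × 10^-34 J·s) / (3.34 × 10^-27 kg × 1.022 × 10^7 m/s)
λ = 1.94 × 10^-14 m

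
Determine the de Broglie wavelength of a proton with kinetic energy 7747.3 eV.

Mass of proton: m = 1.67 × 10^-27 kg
3.25 × 10^-13 m

Using λ = h/√(2mKE):

First convert KE to Joules: KE = 7747.3 eV = 1.241 × 10^-15 J

λ = h/√(2mKE)
λ = (6.626 × 10^-34 J·s) / √(2 × 1.67 × 10^-27 kg × 1.241 × 10^-15 J)
λ = 3.25 × 10^-13 m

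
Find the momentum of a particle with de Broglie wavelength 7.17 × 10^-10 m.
9.24 × 10^-25 kg·m/s

From the de Broglie relation λ = h/p, we solve for p:

p = h/λ
p = (6.626 × 10^-34 J·s) / (7.17 × 10^-10 m)
p = 9.24 × 10^-25 kg·m/s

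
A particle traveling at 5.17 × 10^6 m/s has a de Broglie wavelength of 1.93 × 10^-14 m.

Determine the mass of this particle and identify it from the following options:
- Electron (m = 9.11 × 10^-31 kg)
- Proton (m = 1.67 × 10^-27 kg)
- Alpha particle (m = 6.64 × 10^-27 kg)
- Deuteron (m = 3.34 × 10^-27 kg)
The particle is an alpha particle.

From λ = h/(mv), solve for mass:

m = h/(λv)
m = (6.626 × 10^-34 J·s) / (1.93 × 10^-14 m × 5.17 × 10^6 m/s)
m = 6.64 × 10^-27 kg

Comparing with the listed masses, this is closest to an alpha particle.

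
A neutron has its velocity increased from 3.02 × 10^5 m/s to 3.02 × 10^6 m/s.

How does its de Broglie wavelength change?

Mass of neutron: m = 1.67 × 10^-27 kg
The wavelength decreases by a factor of 10.

Using λ = h/(mv):

Initial wavelength: λ₁ = h/(mv₁) = 1.31 × 10^-12 m
Final wavelength: λ₂ = h/(mv₂) = 1.31 × 10^-13 m

Since λ ∝ 1/v, when velocity increases by a factor of 10, the wavelength decreases by a factor of 10.

λ₂/λ₁ = v₁/v₂ = 1/10

The wavelength decreases by a factor of 10.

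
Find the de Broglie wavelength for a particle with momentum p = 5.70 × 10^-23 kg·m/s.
1.16 × 10^-11 m

Using the de Broglie relation λ = h/p:

λ = h/p
λ = (6.626 × 10^-34 J·s) / (5.70 × 10^-23 kg·m/s)
λ = 1.16 × 10^-11 m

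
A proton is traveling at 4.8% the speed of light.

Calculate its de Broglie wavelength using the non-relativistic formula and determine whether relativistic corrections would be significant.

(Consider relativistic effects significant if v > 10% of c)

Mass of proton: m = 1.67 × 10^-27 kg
No, relativistic corrections are not needed.

Using the non-relativistic de Broglie formula λ = h/(mv):

v = 4.8% × c = 1.439 × 10^7 m/s

λ = h/(mv)
λ = (6.626 × 10^-34 J·s) / (1.67 × 10^-27 kg × 1.439 × 10^7 m/s)
λ = 2.76 × 10^-14 m

Since v = 4.8% of c < 10% of c, relativistic corrections are NOT significant and this non-relativistic result is a good approximation.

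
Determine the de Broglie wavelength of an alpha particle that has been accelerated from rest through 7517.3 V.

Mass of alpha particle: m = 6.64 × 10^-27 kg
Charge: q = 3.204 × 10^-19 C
1.17 × 10^-13 m

When a particle is accelerated through voltage V, it gains kinetic energy KE = qV.

The de Broglie wavelength is then λ = h/√(2mqV):

λ = h/√(2mqV)
λ = (6.626 × 10^-34 J·s) / √(2 × 6.64 × 10^-27 kg × 3.204 × 10^-19 C × 7517.3 V)
λ = 1.17 × 10^-13 m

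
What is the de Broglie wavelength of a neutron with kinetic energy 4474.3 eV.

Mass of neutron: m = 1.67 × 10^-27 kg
4.28 × 10^-13 m

Using λ = h/√(2mKE):

First convert KE to Joules: KE = 4474.3 eV = 7.169 × 10^-16 J

λ = h/√(2mKE)
λ = (6.626 × 10^-34 J·s) / √(2 × 1.67 × 10^-27 kg × 7.169 × 10^-16 J)
λ = 4.28 × 10^-13 m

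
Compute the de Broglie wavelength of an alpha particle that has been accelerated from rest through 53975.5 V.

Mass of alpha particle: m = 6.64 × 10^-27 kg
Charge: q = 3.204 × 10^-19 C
4.37 × 10^-14 m

When a particle is accelerated through voltage V, it gains kinetic energy KE = qV.

The de Broglie wavelength is then λ = h/√(2mqV):

λ = h/√(2mqV)
λ = (6.626 × 10^-34 J·s) / √(2 × 6.64 × 10^-27 kg × 3.204 × 10^-19 C × 53975.5 V)
λ = 4.37 × 10^-14 m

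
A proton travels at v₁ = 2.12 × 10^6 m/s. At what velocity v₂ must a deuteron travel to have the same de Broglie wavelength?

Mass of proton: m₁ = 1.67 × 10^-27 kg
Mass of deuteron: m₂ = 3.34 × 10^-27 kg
v₂ = 1.06 × 10^6 m/s

For equal de Broglie wavelengths: λ₁ = λ₂

h/(m₁v₁) = h/(m₂v₂)
m₁v₁ = m₂v₂
v₂ = v₁ · (m₁/m₂)

v₂ = 2.12 × 10^6 m/s × (1.67 × 10^-27 kg / 3.34 × 10^-27 kg)
v₂ = 1.06 × 10^6 m/s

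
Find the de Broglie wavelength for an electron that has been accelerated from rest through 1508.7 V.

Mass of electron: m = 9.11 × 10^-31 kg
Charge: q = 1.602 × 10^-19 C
3.16 × 10^-11 m

When a particle is accelerated through voltage V, it gains kinetic energy KE = qV.

The de Broglie wavelength is then λ = h/√(2mqV):

λ = h/√(2mqV)
λ = (6.626 × 10^-34 J·s) / √(2 × 9.11 × 10^-31 kg × 1.602 × 10^-19 C × 1508.7 V)
λ = 3.16 × 10^-11 m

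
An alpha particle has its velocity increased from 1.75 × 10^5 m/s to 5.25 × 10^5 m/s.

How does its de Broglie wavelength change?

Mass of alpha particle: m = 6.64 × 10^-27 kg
The wavelength decreases by a factor of 3.

Using λ = h/(mv):

Initial wavelength: λ₁ = h/(mv₁) = 5.70 × 10^-13 m
Final wavelength: λ₂ = h/(mv₂) = 1.90 × 10^-13 m

Since λ ∝ 1/v, when velocity increases by a factor of 3, the wavelength decreases by a factor of 3.

λ₂/λ₁ = v₁/v₂ = 1/3

The wavelength decreases by a factor of 3.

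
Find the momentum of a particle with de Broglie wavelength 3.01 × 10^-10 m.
2.20 × 10^-24 kg·m/s

From the de Broglie relation λ = h/p, we solve for p:

p = h/λ
p = (6.626 × 10^-34 J·s) / (3.01 × 10^-10 m)
p = 2.20 × 10^-24 kg·m/s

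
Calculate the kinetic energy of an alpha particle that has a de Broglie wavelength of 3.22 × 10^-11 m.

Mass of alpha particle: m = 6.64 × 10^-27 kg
3.19 × 10^-20 J (or 0.199 eV)

From λ = h/√(2mKE), we solve for KE:

λ² = h²/(2mKE)
KE = h²/(2mλ²)
KE = (6.626 × 10^-34 J·s)² / (2 × 6.64 × 10^-27 kg × (3.22 × 10^-11 m)²)
KE = 3.19 × 10^-20 J
KE = 0.199 eV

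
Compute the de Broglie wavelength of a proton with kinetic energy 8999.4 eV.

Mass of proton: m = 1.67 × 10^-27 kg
3.02 × 10^-13 m

Using λ = h/√(2mKE):

First convert KE to Joules: KE = 8999.4 eV = 1.442 × 10^-15 J

λ = h/√(2mKE)
λ = (6.626 × 10^-34 J·s) / √(2 × 1.67 × 10^-27 kg × 1.442 × 10^-15 J)
λ = 3.02 × 10^-13 m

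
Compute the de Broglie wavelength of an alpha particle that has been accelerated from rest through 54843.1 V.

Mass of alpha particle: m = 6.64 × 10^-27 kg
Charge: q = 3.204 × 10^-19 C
4.34 × 10^-14 m

When a particle is accelerated through voltage V, it gains kinetic energy KE = qV.

The de Broglie wavelength is then λ = h/√(2mqV):

λ = h/√(2mqV)
λ = (6.626 × 10^-34 J·s) / √(2 × 6.64 × 10^-27 kg × 3.204 × 10^-19 C × 54843.1 V)
λ = 4.34 × 10^-14 m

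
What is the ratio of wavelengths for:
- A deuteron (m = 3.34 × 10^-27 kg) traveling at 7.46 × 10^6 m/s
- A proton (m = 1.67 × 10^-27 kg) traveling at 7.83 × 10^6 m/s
λ₁/λ₂ = 0.525

Using λ = h/(mv):

λ₁ = h/(m₁v₁) = 2.66 × 10^-14 m
λ₂ = h/(m₂v₂) = 5.07 × 10^-14 m

Ratio λ₁/λ₂ = (m₂v₂)/(m₁v₁)
         = (1.67 × 10^-27 kg × 7.83 × 10^6 m/s) / (3.34 × 10^-27 kg × 7.46 × 10^6 m/s)
         = 0.525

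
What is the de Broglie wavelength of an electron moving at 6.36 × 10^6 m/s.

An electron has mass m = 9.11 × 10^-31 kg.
1.14 × 10^-10 m

Using the de Broglie relation λ = h/(mv):

λ = h/(mv)
λ = (6.626 × 10^-34 J·s) / (9.11 × 10^-31 kg × 6.36 × 10^6 m/s)
λ = 1.14 × 10^-10 m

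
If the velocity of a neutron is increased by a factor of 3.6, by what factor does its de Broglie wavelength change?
The wavelength decreases by a factor of 3.6.

From λ = h/(mv), the wavelength is inversely proportional to velocity:

λ ∝ 1/v

If v → 3.6v, then λ → λ/3.6

When velocity is increased by a factor of 3.6, the wavelength decreases by a factor of 3.6.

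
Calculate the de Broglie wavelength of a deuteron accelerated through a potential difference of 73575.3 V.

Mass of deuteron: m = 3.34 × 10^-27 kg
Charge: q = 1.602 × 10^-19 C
7.47 × 10^-14 m

When a particle is accelerated through voltage V, it gains kinetic energy KE = qV.

The de Broglie wavelength is then λ = h/√(2mqV):

λ = h/√(2mqV)
λ = (6.626 × 10^-34 J·s) / √(2 × 3.34 × 10^-27 kg × 1.602 × 10^-19 C × 73575.3 V)
λ = 7.47 × 10^-14 m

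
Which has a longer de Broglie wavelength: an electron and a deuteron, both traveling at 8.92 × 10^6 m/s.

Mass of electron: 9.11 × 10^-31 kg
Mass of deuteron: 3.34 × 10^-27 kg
The electron has the longer wavelength.

Using λ = h/(mv), since both particles have the same velocity, the wavelength depends only on mass.

For electron: λ₁ = h/(m₁v) = 8.15 × 10^-11 m
For deuteron: λ₂ = h/(m₂v) = 2.22 × 10^-14 m

Since λ ∝ 1/m at constant velocity, the lighter particle has the longer wavelength.

The electron has the longer de Broglie wavelength.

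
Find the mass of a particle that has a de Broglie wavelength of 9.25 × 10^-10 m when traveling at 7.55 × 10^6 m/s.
9.49 × 10^-32 kg

From the de Broglie relation λ = h/(mv), we solve for m:

m = h/(λv)
m = (6.626 × 10^-34 J·s) / (9.25 × 10^-10 m × 7.55 × 10^6 m/s)
m = 9.49 × 10^-32 kg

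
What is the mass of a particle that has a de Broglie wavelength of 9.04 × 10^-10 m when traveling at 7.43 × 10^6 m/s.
9.86 × 10^-32 kg

From the de Broglie relation λ = h/(mv), we solve for m:

m = h/(λv)
m = (6.626 × 10^-34 J·s) / (9.04 × 10^-10 m × 7.43 × 10^6 m/s)
m = 9.86 × 10^-32 kg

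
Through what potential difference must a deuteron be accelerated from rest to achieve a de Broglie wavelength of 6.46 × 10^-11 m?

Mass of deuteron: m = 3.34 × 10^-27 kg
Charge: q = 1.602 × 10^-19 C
9.83 × 10^-2 V

From λ = h/√(2mqV), we solve for V:

λ² = h²/(2mqV)
V = h²/(2mqλ²)
V = (6.626 × 10^-34 J·s)² / (2 × 3.34 × 10^-27 kg × 1.602 × 10^-19 C × (6.46 × 10^-11 m)²)
V = 9.83 × 10^-2 V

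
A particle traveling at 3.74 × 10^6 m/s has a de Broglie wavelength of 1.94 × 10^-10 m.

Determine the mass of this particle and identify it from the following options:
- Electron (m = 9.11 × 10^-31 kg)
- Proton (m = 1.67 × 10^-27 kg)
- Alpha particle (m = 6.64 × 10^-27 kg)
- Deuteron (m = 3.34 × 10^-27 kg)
The particle is an electron.

From λ = h/(mv), solve for mass:

m = h/(λv)
m = (6.626 × 10^-34 J·s) / (1.94 × 10^-10 m × 3.74 × 10^6 m/s)
m = 9.13 × 10^-31 kg

Comparing with the listed masses, this is closest to an electron.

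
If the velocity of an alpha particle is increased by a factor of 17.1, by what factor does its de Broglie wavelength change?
The wavelength decreases by a factor of 17.1.

From λ = h/(mv), the wavelength is inversely proportional to velocity:

λ ∝ 1/v

If v → 17.1v, then λ → λ/17.1

When velocity is increased by a factor of 17.1, the wavelength decreases by a factor of 17.1.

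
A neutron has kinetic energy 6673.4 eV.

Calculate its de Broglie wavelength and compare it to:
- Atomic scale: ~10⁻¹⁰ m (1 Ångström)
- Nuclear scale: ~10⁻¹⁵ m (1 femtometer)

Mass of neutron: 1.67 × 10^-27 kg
λ = 3.51 × 10^-13 m, which is between nuclear and atomic scales.

Using λ = h/√(2mKE):

KE = 6673.4 eV = 1.069 × 10^-15 J

λ = h/√(2mKE)
λ = (6.626 × 10^-34 J·s) / √(2 × 1.67 × 10^-27 kg × 1.069 × 10^-15 J)
λ = 3.51 × 10^-13 m

Comparison:
- Atomic scale (10⁻¹⁰ m): λ is 0.0035× this size
- Nuclear scale (10⁻¹⁵ m): λ is 3.5e+02× this size

The wavelength is between nuclear and atomic scales.

This wavelength is appropriate for probing atomic structure but too large for nuclear physics experiments.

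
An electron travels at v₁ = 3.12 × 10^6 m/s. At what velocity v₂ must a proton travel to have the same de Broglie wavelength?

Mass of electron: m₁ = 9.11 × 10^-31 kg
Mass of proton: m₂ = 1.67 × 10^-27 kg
v₂ = 1.70 × 10^3 m/s

For equal de Broglie wavelengths: λ₁ = λ₂

h/(m₁v₁) = h/(m₂v₂)
m₁v₁ = m₂v₂
v₂ = v₁ · (m₁/m₂)

v₂ = 3.12 × 10^6 m/s × (9.11 × 10^-31 kg / 1.67 × 10^-27 kg)
v₂ = 1.70 × 10^3 m/s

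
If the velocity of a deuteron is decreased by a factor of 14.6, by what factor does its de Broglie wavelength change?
The wavelength increases by a factor of 14.6.

From λ = h/(mv), the wavelength is inversely proportional to velocity:

λ ∝ 1/v

If v → v/14.6, then λ → 14.6λ

When velocity is decreased by a factor of 14.6, the wavelength increases by a factor of 14.6.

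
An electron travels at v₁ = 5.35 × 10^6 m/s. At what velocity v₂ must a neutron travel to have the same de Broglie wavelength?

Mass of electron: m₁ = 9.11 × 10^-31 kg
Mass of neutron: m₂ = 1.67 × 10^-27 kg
v₂ = 2.92 × 10^3 m/s

For equal de Broglie wavelengths: λ₁ = λ₂

h/(m₁v₁) = h/(m₂v₂)
m₁v₁ = m₂v₂
v₂ = v₁ · (m₁/m₂)

v₂ = 5.35 × 10^6 m/s × (9.11 × 10^-31 kg / 1.67 × 10^-27 kg)
v₂ = 2.92 × 10^3 m/s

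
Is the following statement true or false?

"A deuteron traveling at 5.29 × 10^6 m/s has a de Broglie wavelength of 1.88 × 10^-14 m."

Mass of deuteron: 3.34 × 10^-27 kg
False

The claim is incorrect.

Using λ = h/(mv):
λ = (6.626 × 10^-34 J·s) / (3.34 × 10^-27 kg × 5.29 × 10^6 m/s)
λ = 3.75 × 10^-14 m

The actual wavelength differs from the claimed 1.88 × 10^-14 m.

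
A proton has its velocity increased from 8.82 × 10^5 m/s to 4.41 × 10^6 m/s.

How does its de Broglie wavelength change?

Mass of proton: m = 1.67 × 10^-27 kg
The wavelength decreases by a factor of 5.

Using λ = h/(mv):

Initial wavelength: λ₁ = h/(mv₁) = 4.50 × 10^-13 m
Final wavelength: λ₂ = h/(mv₂) = 9.00 × 10^-14 m

Since λ ∝ 1/v, when velocity increases by a factor of 5, the wavelength decreases by a factor of 5.

λ₂/λ₁ = v₁/v₂ = 1/5

The wavelength decreases by a factor of 5.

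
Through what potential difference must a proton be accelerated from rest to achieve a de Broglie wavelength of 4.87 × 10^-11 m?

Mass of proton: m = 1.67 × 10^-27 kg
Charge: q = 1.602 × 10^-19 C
3.46 × 10^-1 V

From λ = h/√(2mqV), we solve for V:

λ² = h²/(2mqV)
V = h²/(2mqλ²)
V = (6.626 × 10^-34 J·s)² / (2 × 1.67 × 10^-27 kg × 1.602 × 10^-19 C × (4.87 × 10^-11 m)²)
V = 3.46 × 10^-1 V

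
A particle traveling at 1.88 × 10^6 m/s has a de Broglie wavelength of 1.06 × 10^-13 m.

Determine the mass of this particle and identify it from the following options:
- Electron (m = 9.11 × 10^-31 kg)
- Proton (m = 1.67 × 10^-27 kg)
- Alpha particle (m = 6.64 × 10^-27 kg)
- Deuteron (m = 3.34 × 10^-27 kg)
The particle is a deuteron.

From λ = h/(mv), solve for mass:

m = h/(λv)
m = (6.626 × 10^-34 J·s) / (1.06 × 10^-13 m × 1.88 × 10^6 m/s)
m = 3.32 × 10^-27 kg

Comparing with the listed masses, this is closest to a deuteron.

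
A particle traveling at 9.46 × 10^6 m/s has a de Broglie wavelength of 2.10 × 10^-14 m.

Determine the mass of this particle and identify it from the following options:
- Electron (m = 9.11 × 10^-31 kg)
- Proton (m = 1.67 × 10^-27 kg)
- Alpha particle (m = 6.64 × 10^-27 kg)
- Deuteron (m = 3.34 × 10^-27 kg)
The particle is a deuteron.

From λ = h/(mv), solve for mass:

m = h/(λv)
m = (6.626 × 10^-34 J·s) / (2.10 × 10^-14 m × 9.46 × 10^6 m/s)
m = 3.34 × 10^-27 kg

Comparing with the listed masses, this is closest to a deuteron.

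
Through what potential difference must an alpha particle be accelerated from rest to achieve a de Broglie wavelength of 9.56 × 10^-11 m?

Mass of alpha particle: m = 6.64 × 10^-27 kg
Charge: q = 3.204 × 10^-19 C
1.13 × 10^-2 V

From λ = h/√(2mqV), we solve for V:

λ² = h²/(2mqV)
V = h²/(2mqλ²)
V = (6.626 × 10^-34 J·s)² / (2 × 6.64 × 10^-27 kg × 3.204 × 10^-19 C × (9.56 × 10^-11 m)²)
V = 1.13 × 10^-2 V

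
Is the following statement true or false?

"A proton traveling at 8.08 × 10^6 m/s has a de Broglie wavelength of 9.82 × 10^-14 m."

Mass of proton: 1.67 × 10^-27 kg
False

The claim is incorrect.

Using λ = h/(mv):
λ = (6.626 × 10^-34 J·s) / (1.67 × 10^-27 kg × 8.08 × 10^6 m/s)
λ = 4.91 × 10^-14 m

The actual wavelength differs from the claimed 9.82 × 10^-14 m.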